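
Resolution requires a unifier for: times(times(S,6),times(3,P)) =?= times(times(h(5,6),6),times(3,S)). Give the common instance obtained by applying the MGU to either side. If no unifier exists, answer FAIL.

times(times(h(5,6),6),times(3,h(5,6)))

Decompose times/2: times(S,6) =?= times(h(5,6),6),  times(3,P) =?= times(3,S).
Decompose times/2: S =?= h(5,6),  6 =?= 6.
Bind S := h(5,6); substituting into the one remaining equation that mentions S gives: times(3,P) =?= times(3,h(5,6)).
Delete trivial equation 6 =?= 6.
Decompose times/2: 3 =?= 3,  P =?= h(5,6).
Delete trivial equation 3 =?= 3.
Bind P := h(5,6).
Applying the MGU to either side gives times(times(h(5,6),6),times(3,h(5,6))).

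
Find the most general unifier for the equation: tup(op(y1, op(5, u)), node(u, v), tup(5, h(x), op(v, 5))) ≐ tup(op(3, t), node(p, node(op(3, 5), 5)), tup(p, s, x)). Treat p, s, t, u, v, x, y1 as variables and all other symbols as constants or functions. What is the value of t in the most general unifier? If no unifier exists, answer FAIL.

op(5, 5)

Decompose tup/3: op(y1, op(5, u)) ≐ op(3, t),  node(u, v) ≐ node(p, node(op(3, 5), 5)),  tup(5, h(x), op(v, 5)) ≐ tup(p, s, x).
Decompose op/2: y1 ≐ 3,  op(5, u) ≐ t.
Bind y1 := 3; no other remaining equation mentions y1.
Bind t := op(5, u); no other remaining equation mentions t.
Decompose node/2: u ≐ p,  v ≐ node(op(3, 5), 5).
Bind u := p; no other remaining equation mentions u. Substituting into the earlier binding gives t := op(5, p).
Bind v := node(op(3, 5), 5); substituting into the remaining equation gives: tup(5, h(x), op(node(op(3, 5), 5), 5)) ≐ tup(p, s, x).
Decompose tup/3: 5 ≐ p,  h(x) ≐ s,  op(node(op(3, 5), 5), 5) ≐ x.
Bind p := 5; no other remaining equation mentions p. Substituting into the earlier bindings gives t := op(5, 5), u := 5.
Bind s := h(x); no other remaining equation mentions s.
Bind x := op(node(op(3, 5), 5), 5). Substituting into the earlier binding gives s := h(op(node(op(3, 5), 5), 5)).
MGU = { y1 := 3, t := op(5, 5), u := 5, v := node(op(3, 5), 5), p := 5, s := h(op(node(op(3, 5), 5), 5)), x := op(node(op(3, 5), 5), 5) }, so t := op(5, 5).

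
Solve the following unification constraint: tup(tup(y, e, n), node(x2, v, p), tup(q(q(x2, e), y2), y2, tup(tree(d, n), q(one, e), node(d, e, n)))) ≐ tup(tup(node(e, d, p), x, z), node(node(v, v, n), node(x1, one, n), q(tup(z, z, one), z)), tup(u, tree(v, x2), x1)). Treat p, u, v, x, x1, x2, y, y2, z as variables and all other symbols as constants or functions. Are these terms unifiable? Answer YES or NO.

YES

Decompose tup/3: tup(y, e, n) ≐ tup(node(e, d, p), x, z),  node(x2, v, p) ≐ node(node(v, v, n), node(x1, one, n), q(tup(z, z, one), z)),  tup(q(q(x2, e), y2), y2, tup(tree(d, n), q(one, e), node(d, e, n))) ≐ tup(u, tree(v, x2), x1).
Decompose tup/3: y ≐ node(e, d, p),  e ≐ x,  n ≐ z.
Bind y := node(e, d, p); no other remaining equation mentions y.
Bind x := e; no other remaining equation mentions x.
Bind z := n; substituting into the one remaining equation that mentions z gives: node(x2, v, p) ≐ node(node(v, v, n), node(x1, one, n), q(tup(n, n, one), n)).
Decompose node/3: x2 ≐ node(v, v, n),  v ≐ node(x1, one, n),  p ≐ q(tup(n, n, one), n).
Bind x2 := node(v, v, n); substituting into the one remaining equation that mentions x2 gives: tup(q(q(node(v, v, n), e), y2), y2, tup(tree(d, n), q(one, e), node(d, e, n))) ≐ tup(u, tree(v, node(v, v, n)), x1).
Bind v := node(x1, one, n); substituting into the one remaining equation that mentions v gives: tup(q(q(node(node(x1, one, n), node(x1, one, n), n), e), y2), y2, tup(tree(d, n), q(one, e), node(d, e, n))) ≐ tup(u, tree(node(x1, one, n), node(node(x1, one, n), node(x1, one, n), n)), x1). Substituting into the earlier binding gives x2 := node(node(x1, one, n), node(x1, one, n), n).
Bind p := q(tup(n, n, one), n); no other remaining equation mentions p. Substituting into the earlier binding gives y := node(e, d, q(tup(n, n, one), n)).
Decompose tup/3: q(q(node(node(x1, one, n), node(x1, one, n), n), e), y2) ≐ u,  y2 ≐ tree(node(x1, one, n), node(node(x1, one, n), node(x1, one, n), n)),  tup(tree(d, n), q(one, e), node(d, e, n)) ≐ x1.
Bind u := q(q(node(node(x1, one, n), node(x1, one, n), n), e), y2); no other remaining equation mentions u.
Bind y2 := tree(node(x1, one, n), node(node(x1, one, n), node(x1, one, n), n)); no other remaining equation mentions y2. Substituting into the earlier binding gives u := q(q(node(node(x1, one, n), node(x1, one, n), n), e), tree(node(x1, one, n), node(node(x1, one, n), node(x1, one, n), n))).
Bind x1 := tup(tree(d, n), q(one, e), node(d, e, n)). Substituting into the earlier bindings gives x2 := node(node(tup(tree(d, n), q(one, e), node(d, e, n)), one, n), node(tup(tree(d, n), q(one, e), node(d, e, n)), one, n), n), v := node(tup(tree(d, n), q(one, e), node(d, e, n)), one, n), u := q(q(node(node(tup(tree(d, n), q(one, e), node(d, e, n)), one, n), node(tup(tree(d, n), q(one, e), node(d, e, n)), one, n), n), e), tree(node(tup(tree(d, n), q(one, e), node(d, e, n)), one, n), node(node(tup(tree(d, n), q(one, e), node(d, e, n)), one, n), node(tup(tree(d, n), q(one, e), node(d, e, n)), one, n), n))), y2 := tree(node(tup(tree(d, n), q(one, e), node(d, e, n)), one, n), node(node(tup(tree(d, n), q(one, e), node(d, e, n)), one, n), node(tup(tree(d, n), q(one, e), node(d, e, n)), one, n), n)).
No equations remain and no clash or occurs-check failure arose, so a unifier exists.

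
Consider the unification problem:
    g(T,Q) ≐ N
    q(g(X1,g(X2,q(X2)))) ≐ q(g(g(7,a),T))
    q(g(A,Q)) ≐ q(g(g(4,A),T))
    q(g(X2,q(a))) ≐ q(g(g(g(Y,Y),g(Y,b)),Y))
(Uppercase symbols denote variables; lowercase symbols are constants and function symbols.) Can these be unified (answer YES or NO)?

Bind N := g(T,Q); no other remaining equation mentions N.
Decompose q/1: g(X1,g(X2,q(X2))) ≐ g(g(7,a),T).
Decompose g/2: X1 ≐ g(7,a),  g(X2,q(X2)) ≐ T.
Bind X1 := g(7,a); no other remaining equation mentions X1.
Bind T := g(X2,q(X2)); substituting into the one remaining equation that mentions T gives: q(g(A,Q)) ≐ q(g(g(4,A),g(X2,q(X2)))). Substituting into the earlier binding gives N := g(g(X2,q(X2)),Q).
Decompose q/1: g(A,Q) ≐ g(g(4,A),g(X2,q(X2))).
Decompose g/2: A ≐ g(4,A),  Q ≐ g(X2,q(X2)).
Occurs check fails: A occurs in g(4,A); the equation A ≐ g(4,A) has no finite solution.

NO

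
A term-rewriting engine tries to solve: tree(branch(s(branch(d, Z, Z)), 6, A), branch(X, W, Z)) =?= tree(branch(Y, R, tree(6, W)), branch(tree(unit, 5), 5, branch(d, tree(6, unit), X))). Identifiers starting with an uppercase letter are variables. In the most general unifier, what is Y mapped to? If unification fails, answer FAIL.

Decompose tree/2: branch(s(branch(d, Z, Z)), 6, A) =?= branch(Y, R, tree(6, W)),  branch(X, W, Z) =?= branch(tree(unit, 5), 5, branch(d, tree(6, unit), X)).
Decompose branch/3: s(branch(d, Z, Z)) =?= Y,  6 =?= R,  A =?= tree(6, W).
Bind Y := s(branch(d, Z, Z)); no other remaining equation mentions Y.
Bind R := 6; no other remaining equation mentions R.
Bind A := tree(6, W); no other remaining equation mentions A.
Decompose branch/3: X =?= tree(unit, 5),  W =?= 5,  Z =?= branch(d, tree(6, unit), X).
Bind X := tree(unit, 5); substituting into the one remaining equation that mentions X gives: Z =?= branch(d, tree(6, unit), tree(unit, 5)).
Bind W := 5; no other remaining equation mentions W. Substituting into the earlier binding gives A := tree(6, 5).
Bind Z := branch(d, tree(6, unit), tree(unit, 5)). Substituting into the earlier binding gives Y := s(branch(d, branch(d, tree(6, unit), tree(unit, 5)), branch(d, tree(6, unit), tree(unit, 5)))).
MGU = { Y ↦ s(branch(d, branch(d, tree(6, unit), tree(unit, 5)), branch(d, tree(6, unit), tree(unit, 5)))), R ↦ 6, A ↦ tree(6, 5), X ↦ tree(unit, 5), W ↦ 5, Z ↦ branch(d, tree(6, unit), tree(unit, 5)) }, so Y ↦ s(branch(d, branch(d, tree(6, unit), tree(unit, 5)), branch(d, tree(6, unit), tree(unit, 5)))).

s(branch(d, branch(d, tree(6, unit), tree(unit, 5)), branch(d, tree(6, unit), tree(unit, 5))))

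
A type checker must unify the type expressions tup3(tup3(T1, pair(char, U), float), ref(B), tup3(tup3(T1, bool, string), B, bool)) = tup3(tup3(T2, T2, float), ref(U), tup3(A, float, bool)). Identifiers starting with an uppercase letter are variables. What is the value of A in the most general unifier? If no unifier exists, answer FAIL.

tup3(pair(char, float), bool, string)

Decompose tup3/3: tup3(T1, pair(char, U), float) = tup3(T2, T2, float),  ref(B) = ref(U),  tup3(tup3(T1, bool, string), B, bool) = tup3(A, float, bool).
Decompose tup3/3: T1 = T2,  pair(char, U) = T2,  float = float.
Bind T1 := T2; substituting into the one remaining equation that mentions T1 gives: tup3(tup3(T2, bool, string), B, bool) = tup3(A, float, bool).
Bind T2 := pair(char, U); substituting into the one remaining equation that mentions T2 gives: tup3(tup3(pair(char, U), bool, string), B, bool) = tup3(A, float, bool). Substituting into the earlier binding gives T1 := pair(char, U).
Delete trivial equation float = float.
Decompose ref/1: B = U.
Bind B := U; substituting into the remaining equation gives: tup3(tup3(pair(char, U), bool, string), U, bool) = tup3(A, float, bool).
Decompose tup3/3: tup3(pair(char, U), bool, string) = A,  U = float,  bool = bool.
Bind A := tup3(pair(char, U), bool, string); no other remaining equation mentions A.
Bind U := float; no other remaining equation mentions U. Substituting into the earlier bindings gives T1 := pair(char, float), T2 := pair(char, float), B := float, A := tup3(pair(char, float), bool, string).
Delete trivial equation bool = bool.
MGU = { T1 -> pair(char, float), T2 -> pair(char, float), B -> float, A -> tup3(pair(char, float), bool, string), U -> float }, so A -> tup3(pair(char, float), bool, string).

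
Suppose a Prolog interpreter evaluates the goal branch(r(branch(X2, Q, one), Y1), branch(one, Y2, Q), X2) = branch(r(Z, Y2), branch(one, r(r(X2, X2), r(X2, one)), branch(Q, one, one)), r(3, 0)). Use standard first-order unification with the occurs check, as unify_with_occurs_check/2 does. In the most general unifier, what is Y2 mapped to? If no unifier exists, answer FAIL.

FAIL

Decompose branch/3: r(branch(X2, Q, one), Y1) = r(Z, Y2),  branch(one, Y2, Q) = branch(one, r(r(X2, X2), r(X2, one)), branch(Q, one, one)),  X2 = r(3, 0).
Decompose r/2: branch(X2, Q, one) = Z,  Y1 = Y2.
Bind Z := branch(X2, Q, one); no other remaining equation mentions Z.
Bind Y1 := Y2; no other remaining equation mentions Y1.
Decompose branch/3: one = one,  Y2 = r(r(X2, X2), r(X2, one)),  Q = branch(Q, one, one).
Delete trivial equation one = one.
Bind Y2 := r(r(X2, X2), r(X2, one)); no other remaining equation mentions Y2. Substituting into the earlier binding gives Y1 := r(r(X2, X2), r(X2, one)).
Occurs check fails: Q occurs in branch(Q, one, one); the equation Q = branch(Q, one, one) has no finite solution.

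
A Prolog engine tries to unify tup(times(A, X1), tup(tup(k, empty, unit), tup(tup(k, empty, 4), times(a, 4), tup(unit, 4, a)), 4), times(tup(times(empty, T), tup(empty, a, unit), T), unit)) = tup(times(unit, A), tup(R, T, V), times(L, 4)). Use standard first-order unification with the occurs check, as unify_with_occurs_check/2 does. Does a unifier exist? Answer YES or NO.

Decompose tup/3: times(A, X1) = times(unit, A),  tup(tup(k, empty, unit), tup(tup(k, empty, 4), times(a, 4), tup(unit, 4, a)), 4) = tup(R, T, V),  times(tup(times(empty, T), tup(empty, a, unit), T), unit) = times(L, 4).
Decompose times/2: A = unit,  X1 = A.
Bind A := unit; substituting into the one remaining equation that mentions A gives: X1 = unit.
Bind X1 := unit; no other remaining equation mentions X1.
Decompose tup/3: tup(k, empty, unit) = R,  tup(tup(k, empty, 4), times(a, 4), tup(unit, 4, a)) = T,  4 = V.
Bind R := tup(k, empty, unit); no other remaining equation mentions R.
Bind T := tup(tup(k, empty, 4), times(a, 4), tup(unit, 4, a)); substituting into the one remaining equation that mentions T gives: times(tup(times(empty, tup(tup(k, empty, 4), times(a, 4), tup(unit, 4, a))), tup(empty, a, unit), tup(tup(k, empty, 4), times(a, 4), tup(unit, 4, a))), unit) = times(L, 4).
Bind V := 4; no other remaining equation mentions V.
Decompose times/2: tup(times(empty, tup(tup(k, empty, 4), times(a, 4), tup(unit, 4, a))), tup(empty, a, unit), tup(tup(k, empty, 4), times(a, 4), tup(unit, 4, a))) = L,  unit = 4.
Bind L := tup(times(empty, tup(tup(k, empty, 4), times(a, 4), tup(unit, 4, a))), tup(empty, a, unit), tup(tup(k, empty, 4), times(a, 4), tup(unit, 4, a))); no other remaining equation mentions L.
Clash: constants unit and 4 differ; no unifier exists.

NO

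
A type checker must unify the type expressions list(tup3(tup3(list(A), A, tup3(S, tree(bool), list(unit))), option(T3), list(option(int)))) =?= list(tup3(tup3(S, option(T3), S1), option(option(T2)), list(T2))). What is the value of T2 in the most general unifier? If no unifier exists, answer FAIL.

option(int)

Decompose list/1: tup3(tup3(list(A), A, tup3(S, tree(bool), list(unit))), option(T3), list(option(int))) =?= tup3(tup3(S, option(T3), S1), option(option(T2)), list(T2)).
Decompose tup3/3: tup3(list(A), A, tup3(S, tree(bool), list(unit))) =?= tup3(S, option(T3), S1),  option(T3) =?= option(option(T2)),  list(option(int)) =?= list(T2).
Decompose tup3/3: list(A) =?= S,  A =?= option(T3),  tup3(S, tree(bool), list(unit)) =?= S1.
Bind S := list(A); substituting into the one remaining equation that mentions S gives: tup3(list(A), tree(bool), list(unit)) =?= S1.
Bind A := option(T3); substituting into the one remaining equation that mentions A gives: tup3(list(option(T3)), tree(bool), list(unit)) =?= S1. Substituting into the earlier binding gives S := list(option(T3)).
Bind S1 := tup3(list(option(T3)), tree(bool), list(unit)); no other remaining equation mentions S1.
Decompose option/1: T3 =?= option(T2).
Bind T3 := option(T2); no other remaining equation mentions T3. Substituting into the earlier bindings gives S := list(option(option(T2))), A := option(option(T2)), S1 := tup3(list(option(option(T2))), tree(bool), list(unit)).
Decompose list/1: option(int) =?= T2.
Bind T2 := option(int). Substituting into the earlier bindings gives S := list(option(option(option(int)))), A := option(option(option(int))), S1 := tup3(list(option(option(option(int)))), tree(bool), list(unit)), T3 := option(option(int)).
MGU = { S -> list(option(option(option(int)))), A -> option(option(option(int))), S1 -> tup3(list(option(option(option(int)))), tree(bool), list(unit)), T3 -> option(option(int)), T2 -> option(int) }, so T2 -> option(int).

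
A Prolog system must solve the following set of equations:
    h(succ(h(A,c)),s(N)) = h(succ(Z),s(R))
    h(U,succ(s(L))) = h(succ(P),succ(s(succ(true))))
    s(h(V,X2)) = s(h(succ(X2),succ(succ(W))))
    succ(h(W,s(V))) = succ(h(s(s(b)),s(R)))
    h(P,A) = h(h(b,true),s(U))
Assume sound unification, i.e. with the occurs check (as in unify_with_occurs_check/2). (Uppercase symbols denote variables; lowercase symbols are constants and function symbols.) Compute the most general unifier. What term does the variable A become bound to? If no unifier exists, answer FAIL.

s(succ(h(b,true)))

Decompose h/2: succ(h(A,c)) = succ(Z),  s(N) = s(R).
Decompose succ/1: h(A,c) = Z.
Bind Z := h(A,c); no other remaining equation mentions Z.
Decompose s/1: N = R.
Bind N := R; no other remaining equation mentions N.
Decompose h/2: U = succ(P),  succ(s(L)) = succ(s(succ(true))).
Bind U := succ(P); substituting into the one remaining equation that mentions U gives: h(P,A) = h(h(b,true),s(succ(P))).
Decompose succ/1: s(L) = s(succ(true)).
Decompose s/1: L = succ(true).
Bind L := succ(true); no other remaining equation mentions L.
Decompose s/1: h(V,X2) = h(succ(X2),succ(succ(W))).
Decompose h/2: V = succ(X2),  X2 = succ(succ(W)).
Bind V := succ(X2); substituting into the one remaining equation that mentions V gives: succ(h(W,s(succ(X2)))) = succ(h(s(s(b)),s(R))).
Bind X2 := succ(succ(W)); substituting into the one remaining equation that mentions X2 gives: succ(h(W,s(succ(succ(succ(W)))))) = succ(h(s(s(b)),s(R))). Substituting into the earlier binding gives V := succ(succ(succ(W))).
Decompose succ/1: h(W,s(succ(succ(succ(W))))) = h(s(s(b)),s(R)).
Decompose h/2: W = s(s(b)),  s(succ(succ(succ(W)))) = s(R).
Bind W := s(s(b)); substituting into the one remaining equation that mentions W gives: s(succ(succ(succ(s(s(b)))))) = s(R). Substituting into the earlier bindings gives V := succ(succ(succ(s(s(b))))), X2 := succ(succ(s(s(b)))).
Decompose s/1: succ(succ(succ(s(s(b))))) = R.
Bind R := succ(succ(succ(s(s(b))))); no other remaining equation mentions R. Substituting into the earlier binding gives N := succ(succ(succ(s(s(b))))).
Decompose h/2: P = h(b,true),  A = s(succ(P)).
Bind P := h(b,true); substituting into the remaining equation gives: A = s(succ(h(b,true))). Substituting into the earlier binding gives U := succ(h(b,true)).
Bind A := s(succ(h(b,true))). Substituting into the earlier binding gives Z := h(s(succ(h(b,true))),c).
MGU = { Z ↦ h(s(succ(h(b,true))),c), N ↦ succ(succ(succ(s(s(b))))), U ↦ succ(h(b,true)), L ↦ succ(true), V ↦ succ(succ(succ(s(s(b))))), X2 ↦ succ(succ(s(s(b)))), W ↦ s(s(b)), R ↦ succ(succ(succ(s(s(b))))), P ↦ h(b,true), A ↦ s(succ(h(b,true))) }, so A ↦ s(succ(h(b,true))).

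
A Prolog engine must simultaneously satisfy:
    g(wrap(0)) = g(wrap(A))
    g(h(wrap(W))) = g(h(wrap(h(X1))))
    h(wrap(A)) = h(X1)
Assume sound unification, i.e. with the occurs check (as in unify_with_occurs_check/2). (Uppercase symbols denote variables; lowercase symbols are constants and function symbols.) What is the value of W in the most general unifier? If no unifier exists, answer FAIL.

h(wrap(0))

Decompose g/1: wrap(0) = wrap(A).
Decompose wrap/1: 0 = A.
Bind A := 0; substituting into the one remaining equation that mentions A gives: h(wrap(0)) = h(X1).
Decompose g/1: h(wrap(W)) = h(wrap(h(X1))).
Decompose h/1: wrap(W) = wrap(h(X1)).
Decompose wrap/1: W = h(X1).
Bind W := h(X1); no other remaining equation mentions W.
Decompose h/1: wrap(0) = X1.
Bind X1 := wrap(0). Substituting into the earlier binding gives W := h(wrap(0)).
MGU = { A = 0, W = h(wrap(0)), X1 = wrap(0) }, so W = h(wrap(0)).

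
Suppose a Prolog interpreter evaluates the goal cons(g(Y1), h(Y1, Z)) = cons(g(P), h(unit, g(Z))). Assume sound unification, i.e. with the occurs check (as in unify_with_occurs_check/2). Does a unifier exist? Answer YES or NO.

Decompose cons/2: g(Y1) = g(P),  h(Y1, Z) = h(unit, g(Z)).
Decompose g/1: Y1 = P.
Bind Y1 := P; substituting into the remaining equation gives: h(P, Z) = h(unit, g(Z)).
Decompose h/2: P = unit,  Z = g(Z).
Bind P := unit; no other remaining equation mentions P. Substituting into the earlier binding gives Y1 := unit.
Occurs check fails: Z occurs in g(Z); the equation Z = g(Z) has no finite solution.

NO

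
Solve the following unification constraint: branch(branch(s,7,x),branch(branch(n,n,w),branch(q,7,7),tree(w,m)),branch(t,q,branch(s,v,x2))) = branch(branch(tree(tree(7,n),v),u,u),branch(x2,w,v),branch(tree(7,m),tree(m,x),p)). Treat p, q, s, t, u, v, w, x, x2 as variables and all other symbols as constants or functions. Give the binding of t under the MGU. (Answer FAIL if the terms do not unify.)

tree(7,m)

Decompose branch/3: branch(s,7,x) = branch(tree(tree(7,n),v),u,u),  branch(branch(n,n,w),branch(q,7,7),tree(w,m)) = branch(x2,w,v),  branch(t,q,branch(s,v,x2)) = branch(tree(7,m),tree(m,x),p).
Decompose branch/3: s = tree(tree(7,n),v),  7 = u,  x = u.
Bind s := tree(tree(7,n),v); substituting into the one remaining equation that mentions s gives: branch(t,q,branch(tree(tree(7,n),v),v,x2)) = branch(tree(7,m),tree(m,x),p).
Bind u := 7; substituting into the one remaining equation that mentions u gives: x = 7.
Bind x := 7; substituting into the one remaining equation that mentions x gives: branch(t,q,branch(tree(tree(7,n),v),v,x2)) = branch(tree(7,m),tree(m,7),p).
Decompose branch/3: branch(n,n,w) = x2,  branch(q,7,7) = w,  tree(w,m) = v.
Bind x2 := branch(n,n,w); substituting into the one remaining equation that mentions x2 gives: branch(t,q,branch(tree(tree(7,n),v),v,branch(n,n,w))) = branch(tree(7,m),tree(m,7),p).
Bind w := branch(q,7,7); substituting into the remaining equations gives: tree(branch(q,7,7),m) = v,  branch(t,q,branch(tree(tree(7,n),v),v,branch(n,n,branch(q,7,7)))) = branch(tree(7,m),tree(m,7),p). Substituting into the earlier binding gives x2 := branch(n,n,branch(q,7,7)).
Bind v := tree(branch(q,7,7),m); substituting into the remaining equation gives: branch(t,q,branch(tree(tree(7,n),tree(branch(q,7,7),m)),tree(branch(q,7,7),m),branch(n,n,branch(q,7,7)))) = branch(tree(7,m),tree(m,7),p). Substituting into the earlier binding gives s := tree(tree(7,n),tree(branch(q,7,7),m)).
Decompose branch/3: t = tree(7,m),  q = tree(m,7),  branch(tree(tree(7,n),tree(branch(q,7,7),m)),tree(branch(q,7,7),m),branch(n,n,branch(q,7,7))) = p.
Bind t := tree(7,m); no other remaining equation mentions t.
Bind q := tree(m,7); substituting into the remaining equation gives: branch(tree(tree(7,n),tree(branch(tree(m,7),7,7),m)),tree(branch(tree(m,7),7,7),m),branch(n,n,branch(tree(m,7),7,7))) = p. Substituting into the earlier bindings gives s := tree(tree(7,n),tree(branch(tree(m,7),7,7),m)), x2 := branch(n,n,branch(tree(m,7),7,7)), w := branch(tree(m,7),7,7), v := tree(branch(tree(m,7),7,7),m).
Bind p := branch(tree(tree(7,n),tree(branch(tree(m,7),7,7),m)),tree(branch(tree(m,7),7,7),m),branch(n,n,branch(tree(m,7),7,7))).
MGU = { s ↦ tree(tree(7,n),tree(branch(tree(m,7),7,7),m)), u ↦ 7, x ↦ 7, x2 ↦ branch(n,n,branch(tree(m,7),7,7)), w ↦ branch(tree(m,7),7,7), v ↦ tree(branch(tree(m,7),7,7),m), t ↦ tree(7,m), q ↦ tree(m,7), p ↦ branch(tree(tree(7,n),tree(branch(tree(m,7),7,7),m)),tree(branch(tree(m,7),7,7),m),branch(n,n,branch(tree(m,7),7,7))) }, so t ↦ tree(7,m).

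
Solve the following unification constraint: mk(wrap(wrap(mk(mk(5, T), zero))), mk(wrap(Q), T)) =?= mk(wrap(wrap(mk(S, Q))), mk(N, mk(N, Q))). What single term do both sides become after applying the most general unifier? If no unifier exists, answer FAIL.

Decompose mk/2: wrap(wrap(mk(mk(5, T), zero))) =?= wrap(wrap(mk(S, Q))),  mk(wrap(Q), T) =?= mk(N, mk(N, Q)).
Decompose wrap/1: wrap(mk(mk(5, T), zero)) =?= wrap(mk(S, Q)).
Decompose wrap/1: mk(mk(5, T), zero) =?= mk(S, Q).
Decompose mk/2: mk(5, T) =?= S,  zero =?= Q.
Bind S := mk(5, T); no other remaining equation mentions S.
Bind Q := zero; substituting into the remaining equation gives: mk(wrap(zero), T) =?= mk(N, mk(N, zero)).
Decompose mk/2: wrap(zero) =?= N,  T =?= mk(N, zero).
Bind N := wrap(zero); substituting into the remaining equation gives: T =?= mk(wrap(zero), zero).
Bind T := mk(wrap(zero), zero). Substituting into the earlier binding gives S := mk(5, mk(wrap(zero), zero)).
Applying the MGU to either side gives mk(wrap(wrap(mk(mk(5, mk(wrap(zero), zero)), zero))), mk(wrap(zero), mk(wrap(zero), zero))).

mk(wrap(wrap(mk(mk(5, mk(wrap(zero), zero)), zero))), mk(wrap(zero), mk(wrap(zero), zero)))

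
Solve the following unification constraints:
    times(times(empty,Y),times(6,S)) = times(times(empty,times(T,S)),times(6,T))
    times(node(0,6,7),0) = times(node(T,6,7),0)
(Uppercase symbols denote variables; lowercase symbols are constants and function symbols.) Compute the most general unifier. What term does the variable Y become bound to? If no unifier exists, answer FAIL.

Decompose times/2: times(empty,Y) = times(empty,times(T,S)),  times(6,S) = times(6,T).
Decompose times/2: empty = empty,  Y = times(T,S).
Delete trivial equation empty = empty.
Bind Y := times(T,S); no other remaining equation mentions Y.
Decompose times/2: 6 = 6,  S = T.
Delete trivial equation 6 = 6.
Bind S := T; no other remaining equation mentions S. Substituting into the earlier binding gives Y := times(T,T).
Decompose times/2: node(0,6,7) = node(T,6,7),  0 = 0.
Decompose node/3: 0 = T,  6 = 6,  7 = 7.
Bind T := 0; no other remaining equation mentions T. Substituting into the earlier bindings gives Y := times(0,0), S := 0.
Delete trivial equation 6 = 6.
Delete trivial equation 7 = 7.
Delete trivial equation 0 = 0.
MGU = { Y := times(0,0), S := 0, T := 0 }, so Y := times(0,0).

times(0,0)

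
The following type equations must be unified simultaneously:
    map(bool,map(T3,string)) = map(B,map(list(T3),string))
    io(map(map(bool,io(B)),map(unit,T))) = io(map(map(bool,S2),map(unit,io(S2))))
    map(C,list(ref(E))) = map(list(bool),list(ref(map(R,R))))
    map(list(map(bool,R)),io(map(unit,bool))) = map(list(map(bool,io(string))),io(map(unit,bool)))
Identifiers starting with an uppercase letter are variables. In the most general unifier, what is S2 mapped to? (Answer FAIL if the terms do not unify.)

FAIL

Decompose map/2: bool = B,  map(T3,string) = map(list(T3),string).
Bind B := bool; substituting into the one remaining equation that mentions B gives: io(map(map(bool,io(bool)),map(unit,T))) = io(map(map(bool,S2),map(unit,io(S2)))).
Decompose map/2: T3 = list(T3),  string = string.
Occurs check fails: T3 occurs in list(T3); the equation T3 = list(T3) has no finite solution.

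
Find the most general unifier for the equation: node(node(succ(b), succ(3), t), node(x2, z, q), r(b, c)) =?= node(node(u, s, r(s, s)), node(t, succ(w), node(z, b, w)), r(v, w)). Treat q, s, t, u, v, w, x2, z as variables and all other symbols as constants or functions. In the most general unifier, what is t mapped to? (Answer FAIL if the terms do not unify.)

r(succ(3), succ(3))

Decompose node/3: node(succ(b), succ(3), t) =?= node(u, s, r(s, s)),  node(x2, z, q) =?= node(t, succ(w), node(z, b, w)),  r(b, c) =?= r(v, w).
Decompose node/3: succ(b) =?= u,  succ(3) =?= s,  t =?= r(s, s).
Bind u := succ(b); no other remaining equation mentions u.
Bind s := succ(3); substituting into the one remaining equation that mentions s gives: t =?= r(succ(3), succ(3)).
Bind t := r(succ(3), succ(3)); substituting into the one remaining equation that mentions t gives: node(x2, z, q) =?= node(r(succ(3), succ(3)), succ(w), node(z, b, w)).
Decompose node/3: x2 =?= r(succ(3), succ(3)),  z =?= succ(w),  q =?= node(z, b, w).
Bind x2 := r(succ(3), succ(3)); no other remaining equation mentions x2.
Bind z := succ(w); substituting into the one remaining equation that mentions z gives: q =?= node(succ(w), b, w).
Bind q := node(succ(w), b, w); no other remaining equation mentions q.
Decompose r/2: b =?= v,  c =?= w.
Bind v := b; no other remaining equation mentions v.
Bind w := c. Substituting into the earlier bindings gives z := succ(c), q := node(succ(c), b, c).
MGU = { u ↦ succ(b), s ↦ succ(3), t ↦ r(succ(3), succ(3)), x2 ↦ r(succ(3), succ(3)), z ↦ succ(c), q ↦ node(succ(c), b, c), v ↦ b, w ↦ c }, so t ↦ r(succ(3), succ(3)).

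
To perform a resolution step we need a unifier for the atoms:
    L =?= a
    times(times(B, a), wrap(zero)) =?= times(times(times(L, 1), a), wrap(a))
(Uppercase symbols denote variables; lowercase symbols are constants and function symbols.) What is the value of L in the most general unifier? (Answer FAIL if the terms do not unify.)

Bind L := a; substituting into the remaining equation gives: times(times(B, a), wrap(zero)) =?= times(times(times(a, 1), a), wrap(a)).
Decompose times/2: times(B, a) =?= times(times(a, 1), a),  wrap(zero) =?= wrap(a).
Decompose times/2: B =?= times(a, 1),  a =?= a.
Bind B := times(a, 1); no other remaining equation mentions B.
Delete trivial equation a =?= a.
Decompose wrap/1: zero =?= a.
Clash: constants zero and a differ; no unifier exists.

FAIL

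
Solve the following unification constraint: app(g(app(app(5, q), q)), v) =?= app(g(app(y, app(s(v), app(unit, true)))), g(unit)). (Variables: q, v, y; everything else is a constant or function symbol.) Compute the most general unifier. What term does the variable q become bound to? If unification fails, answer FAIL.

Decompose app/2: g(app(app(5, q), q)) =?= g(app(y, app(s(v), app(unit, true)))),  v =?= g(unit).
Decompose g/1: app(app(5, q), q) =?= app(y, app(s(v), app(unit, true))).
Decompose app/2: app(5, q) =?= y,  q =?= app(s(v), app(unit, true)).
Bind y := app(5, q); no other remaining equation mentions y.
Bind q := app(s(v), app(unit, true)); no other remaining equation mentions q. Substituting into the earlier binding gives y := app(5, app(s(v), app(unit, true))).
Bind v := g(unit). Substituting into the earlier bindings gives y := app(5, app(s(g(unit)), app(unit, true))), q := app(s(g(unit)), app(unit, true)).
MGU = { y ↦ app(5, app(s(g(unit)), app(unit, true))), q ↦ app(s(g(unit)), app(unit, true)), v ↦ g(unit) }, so q ↦ app(s(g(unit)), app(unit, true)).

app(s(g(unit)), app(unit, true))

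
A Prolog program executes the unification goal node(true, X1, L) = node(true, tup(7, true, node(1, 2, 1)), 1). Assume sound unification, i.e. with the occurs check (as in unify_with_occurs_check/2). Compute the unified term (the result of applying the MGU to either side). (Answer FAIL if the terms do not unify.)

node(true, tup(7, true, node(1, 2, 1)), 1)

Decompose node/3: true = true,  X1 = tup(7, true, node(1, 2, 1)),  L = 1.
Delete trivial equation true = true.
Bind X1 := tup(7, true, node(1, 2, 1)); no other remaining equation mentions X1.
Bind L := 1.
Applying the MGU to either side gives node(true, tup(7, true, node(1, 2, 1)), 1).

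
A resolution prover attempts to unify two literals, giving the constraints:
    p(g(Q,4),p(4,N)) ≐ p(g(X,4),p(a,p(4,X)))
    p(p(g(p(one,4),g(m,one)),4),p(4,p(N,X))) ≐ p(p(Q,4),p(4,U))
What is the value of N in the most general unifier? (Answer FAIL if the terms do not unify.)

Decompose p/2: g(Q,4) ≐ g(X,4),  p(4,N) ≐ p(a,p(4,X)).
Decompose g/2: Q ≐ X,  4 ≐ 4.
Bind Q := X; substituting into the one remaining equation that mentions Q gives: p(p(g(p(one,4),g(m,one)),4),p(4,p(N,X))) ≐ p(p(X,4),p(4,U)).
Delete trivial equation 4 ≐ 4.
Decompose p/2: 4 ≐ a,  N ≐ p(4,X).
Clash: constants 4 and a differ; no unifier exists.

FAIL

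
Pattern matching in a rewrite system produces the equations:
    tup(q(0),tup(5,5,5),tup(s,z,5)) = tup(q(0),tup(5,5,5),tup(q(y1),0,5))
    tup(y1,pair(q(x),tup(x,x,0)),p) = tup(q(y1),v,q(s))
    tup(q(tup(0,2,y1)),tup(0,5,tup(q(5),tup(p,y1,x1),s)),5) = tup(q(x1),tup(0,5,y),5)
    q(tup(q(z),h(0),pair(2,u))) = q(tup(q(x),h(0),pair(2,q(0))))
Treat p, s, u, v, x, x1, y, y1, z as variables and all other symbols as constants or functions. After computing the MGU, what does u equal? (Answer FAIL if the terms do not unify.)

Decompose tup/3: q(0) = q(0),  tup(5,5,5) = tup(5,5,5),  tup(s,z,5) = tup(q(y1),0,5).
Delete trivial equation q(0) = q(0).
Delete trivial equation tup(5,5,5) = tup(5,5,5).
Decompose tup/3: s = q(y1),  z = 0,  5 = 5.
Bind s := q(y1); substituting into the 2 remaining equations that mention s gives: tup(y1,pair(q(x),tup(x,x,0)),p) = tup(q(y1),v,q(q(y1))),  tup(q(tup(0,2,y1)),tup(0,5,tup(q(5),tup(p,y1,x1),q(y1))),5) = tup(q(x1),tup(0,5,y),5).
Bind z := 0; substituting into the one remaining equation that mentions z gives: q(tup(q(0),h(0),pair(2,u))) = q(tup(q(x),h(0),pair(2,q(0)))).
Delete trivial equation 5 = 5.
Decompose tup/3: y1 = q(y1),  pair(q(x),tup(x,x,0)) = v,  p = q(q(y1)).
Occurs check fails: y1 occurs in q(y1); the equation y1 = q(y1) has no finite solution.

FAIL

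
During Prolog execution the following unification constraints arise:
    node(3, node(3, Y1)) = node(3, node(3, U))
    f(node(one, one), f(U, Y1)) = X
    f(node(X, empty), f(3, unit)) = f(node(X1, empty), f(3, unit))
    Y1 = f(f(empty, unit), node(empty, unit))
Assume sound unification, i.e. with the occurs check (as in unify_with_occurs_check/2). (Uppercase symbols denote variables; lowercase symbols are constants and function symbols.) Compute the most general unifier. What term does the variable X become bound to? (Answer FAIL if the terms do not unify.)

f(node(one, one), f(f(f(empty, unit), node(empty, unit)), f(f(empty, unit), node(empty, unit))))

Decompose node/2: 3 = 3,  node(3, Y1) = node(3, U).
Delete trivial equation 3 = 3.
Decompose node/2: 3 = 3,  Y1 = U.
Delete trivial equation 3 = 3.
Bind Y1 := U; substituting into the 2 remaining equations that mention Y1 gives: f(node(one, one), f(U, U)) = X,  U = f(f(empty, unit), node(empty, unit)).
Bind X := f(node(one, one), f(U, U)); substituting into the one remaining equation that mentions X gives: f(node(f(node(one, one), f(U, U)), empty), f(3, unit)) = f(node(X1, empty), f(3, unit)).
Decompose f/2: node(f(node(one, one), f(U, U)), empty) = node(X1, empty),  f(3, unit) = f(3, unit).
Decompose node/2: f(node(one, one), f(U, U)) = X1,  empty = empty.
Bind X1 := f(node(one, one), f(U, U)); no other remaining equation mentions X1.
Delete trivial equation empty = empty.
Delete trivial equation f(3, unit) = f(3, unit).
Bind U := f(f(empty, unit), node(empty, unit)). Substituting into the earlier bindings gives Y1 := f(f(empty, unit), node(empty, unit)), X := f(node(one, one), f(f(f(empty, unit), node(empty, unit)), f(f(empty, unit), node(empty, unit)))), X1 := f(node(one, one), f(f(f(empty, unit), node(empty, unit)), f(f(empty, unit), node(empty, unit)))).
MGU = { Y1 ↦ f(f(empty, unit), node(empty, unit)), X ↦ f(node(one, one), f(f(f(empty, unit), node(empty, unit)), f(f(empty, unit), node(empty, unit)))), X1 ↦ f(node(one, one), f(f(f(empty, unit), node(empty, unit)), f(f(empty, unit), node(empty, unit)))), U ↦ f(f(empty, unit), node(empty, unit)) }, so X ↦ f(node(one, one), f(f(f(empty, unit), node(empty, unit)), f(f(empty, unit), node(empty, unit)))).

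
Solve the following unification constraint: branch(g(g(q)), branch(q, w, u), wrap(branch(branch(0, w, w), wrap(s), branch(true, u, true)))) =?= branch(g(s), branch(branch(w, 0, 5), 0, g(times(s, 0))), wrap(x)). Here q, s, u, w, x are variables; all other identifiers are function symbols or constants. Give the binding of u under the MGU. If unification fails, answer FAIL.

Decompose branch/3: g(g(q)) =?= g(s),  branch(q, w, u) =?= branch(branch(w, 0, 5), 0, g(times(s, 0))),  wrap(branch(branch(0, w, w), wrap(s), branch(true, u, true))) =?= wrap(x).
Decompose g/1: g(q) =?= s.
Bind s := g(q); substituting into the remaining equations gives: branch(q, w, u) =?= branch(branch(w, 0, 5), 0, g(times(g(q), 0))),  wrap(branch(branch(0, w, w), wrap(g(q)), branch(true, u, true))) =?= wrap(x).
Decompose branch/3: q =?= branch(w, 0, 5),  w =?= 0,  u =?= g(times(g(q), 0)).
Bind q := branch(w, 0, 5); substituting into the 2 remaining equations that mention q gives: u =?= g(times(g(branch(w, 0, 5)), 0)),  wrap(branch(branch(0, w, w), wrap(g(branch(w, 0, 5))), branch(true, u, true))) =?= wrap(x). Substituting into the earlier binding gives s := g(branch(w, 0, 5)).
Bind w := 0; substituting into the remaining equations gives: u =?= g(times(g(branch(0, 0, 5)), 0)),  wrap(branch(branch(0, 0, 0), wrap(g(branch(0, 0, 5))), branch(true, u, true))) =?= wrap(x). Substituting into the earlier bindings gives s := g(branch(0, 0, 5)), q := branch(0, 0, 5).
Bind u := g(times(g(branch(0, 0, 5)), 0)); substituting into the remaining equation gives: wrap(branch(branch(0, 0, 0), wrap(g(branch(0, 0, 5))), branch(true, g(times(g(branch(0, 0, 5)), 0)), true))) =?= wrap(x).
Decompose wrap/1: branch(branch(0, 0, 0), wrap(g(branch(0, 0, 5))), branch(true, g(times(g(branch(0, 0, 5)), 0)), true)) =?= x.
Bind x := branch(branch(0, 0, 0), wrap(g(branch(0, 0, 5))), branch(true, g(times(g(branch(0, 0, 5)), 0)), true)).
MGU = { s -> g(branch(0, 0, 5)), q -> branch(0, 0, 5), w -> 0, u -> g(times(g(branch(0, 0, 5)), 0)), x -> branch(branch(0, 0, 0), wrap(g(branch(0, 0, 5))), branch(true, g(times(g(branch(0, 0, 5)), 0)), true)) }, so u -> g(times(g(branch(0, 0, 5)), 0)).

g(times(g(branch(0, 0, 5)), 0))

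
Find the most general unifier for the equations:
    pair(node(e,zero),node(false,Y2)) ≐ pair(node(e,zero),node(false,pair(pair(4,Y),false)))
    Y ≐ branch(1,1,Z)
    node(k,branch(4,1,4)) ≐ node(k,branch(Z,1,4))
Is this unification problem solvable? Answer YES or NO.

YES

Decompose pair/2: node(e,zero) ≐ node(e,zero),  node(false,Y2) ≐ node(false,pair(pair(4,Y),false)).
Delete trivial equation node(e,zero) ≐ node(e,zero).
Decompose node/2: false ≐ false,  Y2 ≐ pair(pair(4,Y),false).
Delete trivial equation false ≐ false.
Bind Y2 := pair(pair(4,Y),false); no other remaining equation mentions Y2.
Bind Y := branch(1,1,Z); no other remaining equation mentions Y. Substituting into the earlier binding gives Y2 := pair(pair(4,branch(1,1,Z)),false).
Decompose node/2: k ≐ k,  branch(4,1,4) ≐ branch(Z,1,4).
Delete trivial equation k ≐ k.
Decompose branch/3: 4 ≐ Z,  1 ≐ 1,  4 ≐ 4.
Bind Z := 4; no other remaining equation mentions Z. Substituting into the earlier bindings gives Y2 := pair(pair(4,branch(1,1,4)),false), Y := branch(1,1,4).
Delete trivial equation 1 ≐ 1.
Delete trivial equation 4 ≐ 4.
No equations remain and no clash or occurs-check failure arose, so a unifier exists.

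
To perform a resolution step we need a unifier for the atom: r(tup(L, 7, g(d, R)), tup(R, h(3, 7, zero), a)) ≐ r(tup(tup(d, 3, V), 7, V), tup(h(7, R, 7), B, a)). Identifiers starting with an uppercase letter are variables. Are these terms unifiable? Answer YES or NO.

NO

Decompose r/2: tup(L, 7, g(d, R)) ≐ tup(tup(d, 3, V), 7, V),  tup(R, h(3, 7, zero), a) ≐ tup(h(7, R, 7), B, a).
Decompose tup/3: L ≐ tup(d, 3, V),  7 ≐ 7,  g(d, R) ≐ V.
Bind L := tup(d, 3, V); no other remaining equation mentions L.
Delete trivial equation 7 ≐ 7.
Bind V := g(d, R); no other remaining equation mentions V. Substituting into the earlier binding gives L := tup(d, 3, g(d, R)).
Decompose tup/3: R ≐ h(7, R, 7),  h(3, 7, zero) ≐ B,  a ≐ a.
Occurs check fails: R occurs in h(7, R, 7); the equation R ≐ h(7, R, 7) has no finite solution.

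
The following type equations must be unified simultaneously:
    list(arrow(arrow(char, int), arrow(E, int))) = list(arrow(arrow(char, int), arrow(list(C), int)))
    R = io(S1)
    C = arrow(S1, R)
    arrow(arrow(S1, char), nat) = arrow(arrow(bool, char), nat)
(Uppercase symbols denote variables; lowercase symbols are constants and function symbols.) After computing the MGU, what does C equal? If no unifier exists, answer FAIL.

Decompose list/1: arrow(arrow(char, int), arrow(E, int)) = arrow(arrow(char, int), arrow(list(C), int)).
Decompose arrow/2: arrow(char, int) = arrow(char, int),  arrow(E, int) = arrow(list(C), int).
Delete trivial equation arrow(char, int) = arrow(char, int).
Decompose arrow/2: E = list(C),  int = int.
Bind E := list(C); no other remaining equation mentions E.
Delete trivial equation int = int.
Bind R := io(S1); substituting into the one remaining equation that mentions R gives: C = arrow(S1, io(S1)).
Bind C := arrow(S1, io(S1)); no other remaining equation mentions C. Substituting into the earlier binding gives E := list(arrow(S1, io(S1))).
Decompose arrow/2: arrow(S1, char) = arrow(bool, char),  nat = nat.
Decompose arrow/2: S1 = bool,  char = char.
Bind S1 := bool; no other remaining equation mentions S1. Substituting into the earlier bindings gives E := list(arrow(bool, io(bool))), R := io(bool), C := arrow(bool, io(bool)).
Delete trivial equation char = char.
Delete trivial equation nat = nat.
MGU = { E ↦ list(arrow(bool, io(bool))), R ↦ io(bool), C ↦ arrow(bool, io(bool)), S1 ↦ bool }, so C ↦ arrow(bool, io(bool)).

arrow(bool, io(bool))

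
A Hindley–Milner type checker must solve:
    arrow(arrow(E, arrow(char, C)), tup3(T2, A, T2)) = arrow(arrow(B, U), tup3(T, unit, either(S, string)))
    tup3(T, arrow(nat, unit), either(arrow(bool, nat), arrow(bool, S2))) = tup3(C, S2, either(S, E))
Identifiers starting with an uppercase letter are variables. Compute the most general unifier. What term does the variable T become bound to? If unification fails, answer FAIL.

either(arrow(bool, nat), string)

Decompose arrow/2: arrow(E, arrow(char, C)) = arrow(B, U),  tup3(T2, A, T2) = tup3(T, unit, either(S, string)).
Decompose arrow/2: E = B,  arrow(char, C) = U.
Bind E := B; substituting into the one remaining equation that mentions E gives: tup3(T, arrow(nat, unit), either(arrow(bool, nat), arrow(bool, S2))) = tup3(C, S2, either(S, B)).
Bind U := arrow(char, C); no other remaining equation mentions U.
Decompose tup3/3: T2 = T,  A = unit,  T2 = either(S, string).
Bind T2 := T; substituting into the one remaining equation that mentions T2 gives: T = either(S, string).
Bind A := unit; no other remaining equation mentions A.
Bind T := either(S, string); substituting into the remaining equation gives: tup3(either(S, string), arrow(nat, unit), either(arrow(bool, nat), arrow(bool, S2))) = tup3(C, S2, either(S, B)). Substituting into the earlier binding gives T2 := either(S, string).
Decompose tup3/3: either(S, string) = C,  arrow(nat, unit) = S2,  either(arrow(bool, nat), arrow(bool, S2)) = either(S, B).
Bind C := either(S, string); no other remaining equation mentions C. Substituting into the earlier binding gives U := arrow(char, either(S, string)).
Bind S2 := arrow(nat, unit); substituting into the remaining equation gives: either(arrow(bool, nat), arrow(bool, arrow(nat, unit))) = either(S, B).
Decompose either/2: arrow(bool, nat) = S,  arrow(bool, arrow(nat, unit)) = B.
Bind S := arrow(bool, nat); no other remaining equation mentions S. Substituting into the earlier bindings gives U := arrow(char, either(arrow(bool, nat), string)), T2 := either(arrow(bool, nat), string), T := either(arrow(bool, nat), string), C := either(arrow(bool, nat), string).
Bind B := arrow(bool, arrow(nat, unit)). Substituting into the earlier binding gives E := arrow(bool, arrow(nat, unit)).
MGU = { E ↦ arrow(bool, arrow(nat, unit)), U ↦ arrow(char, either(arrow(bool, nat), string)), T2 ↦ either(arrow(bool, nat), string), A ↦ unit, T ↦ either(arrow(bool, nat), string), C ↦ either(arrow(bool, nat), string), S2 ↦ arrow(nat, unit), S ↦ arrow(bool, nat), B ↦ arrow(bool, arrow(nat, unit)) }, so T ↦ either(arrow(bool, nat), string).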